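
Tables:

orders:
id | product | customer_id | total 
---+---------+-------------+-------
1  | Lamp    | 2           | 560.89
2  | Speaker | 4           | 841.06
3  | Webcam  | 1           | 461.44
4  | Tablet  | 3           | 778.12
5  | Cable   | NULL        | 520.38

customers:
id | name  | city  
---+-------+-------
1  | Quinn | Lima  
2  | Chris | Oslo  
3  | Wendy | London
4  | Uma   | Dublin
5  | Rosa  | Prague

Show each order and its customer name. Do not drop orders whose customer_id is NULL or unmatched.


LEFT JOIN keeps every row from orders (the left table); where customer_id has no match in customers, the customer columns become NULL. Walk through each order:
  - order 1 (Lamp): customer_id=2 -> matches Chris
  - order 2 (Speaker): customer_id=4 -> matches Uma
  - order 3 (Webcam): customer_id=1 -> matches Quinn
  - order 4 (Tablet): customer_id=3 -> matches Wendy
  - order 5 (Cable): customer_id=NULL, no match -> kept with NULL
All 5 rows appear; 1 has NULL customer.

SQL:
SELECT a.product, b.name AS customer
FROM orders a
LEFT JOIN customers b ON a.customer_id = b.id

Result:
product | customer
--------+---------
Lamp    | Chris   
Speaker | Uma     
Webcam  | Quinn   
Tablet  | Wendy   
Cable   | NULL    


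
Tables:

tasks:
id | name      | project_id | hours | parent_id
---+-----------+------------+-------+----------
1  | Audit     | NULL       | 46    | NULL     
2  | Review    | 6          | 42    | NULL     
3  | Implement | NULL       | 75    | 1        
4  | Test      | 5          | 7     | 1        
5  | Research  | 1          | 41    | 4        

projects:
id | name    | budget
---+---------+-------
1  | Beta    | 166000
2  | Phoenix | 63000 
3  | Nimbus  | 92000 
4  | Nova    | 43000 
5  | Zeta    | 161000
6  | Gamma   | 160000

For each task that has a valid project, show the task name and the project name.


INNER JOIN keeps only tasks rows whose project_id matches an id in projects. Walk through each task:
  - task 1 (Audit): project_id=NULL, no match -> dropped
  - task 2 (Review): project_id=6 -> matches Gamma
  - task 3 (Implement): project_id=NULL, no match -> dropped
  - task 4 (Test): project_id=5 -> matches Zeta
  - task 5 (Research): project_id=1 -> matches Beta
So 2 of 5 rows are dropped.

SQL:
SELECT a.name, b.name AS project
FROM tasks a
INNER JOIN projects b ON a.project_id = b.id

Result:
name     | project
---------+--------
Review   | Gamma  
Test     | Zeta   
Research | Beta   


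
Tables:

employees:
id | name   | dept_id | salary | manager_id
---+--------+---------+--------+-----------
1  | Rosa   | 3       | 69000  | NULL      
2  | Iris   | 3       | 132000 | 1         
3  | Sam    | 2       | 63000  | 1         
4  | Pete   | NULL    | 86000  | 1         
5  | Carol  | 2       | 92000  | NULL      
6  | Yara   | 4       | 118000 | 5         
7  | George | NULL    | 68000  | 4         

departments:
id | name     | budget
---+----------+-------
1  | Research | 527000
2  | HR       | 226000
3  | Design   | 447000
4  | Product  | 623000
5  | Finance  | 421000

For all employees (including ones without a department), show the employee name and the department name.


LEFT JOIN keeps every row from employees (the left table); where dept_id has no match in departments, the department columns become NULL. Walk through each employee:
  - employee 1 (Rosa): dept_id=3 -> matches Design
  - employee 2 (Iris): dept_id=3 -> matches Design
  - employee 3 (Sam): dept_id=2 -> matches HR
  - employee 4 (Pete): dept_id=NULL, no match -> kept with NULL
  - employee 5 (Carol): dept_id=2 -> matches HR
  - employee 6 (Yara): dept_id=4 -> matches Product
  - employee 7 (George): dept_id=NULL, no match -> kept with NULL
All 7 rows appear; 2 have NULL department.

SQL:
SELECT a.name, b.name AS department
FROM employees a
LEFT JOIN departments b ON a.dept_id = b.id

Result:
name   | department
-------+-----------
Rosa   | Design    
Iris   | Design    
Sam    | HR        
Pete   | NULL      
Carol  | HR        
Yara   | Product   
George | NULL      


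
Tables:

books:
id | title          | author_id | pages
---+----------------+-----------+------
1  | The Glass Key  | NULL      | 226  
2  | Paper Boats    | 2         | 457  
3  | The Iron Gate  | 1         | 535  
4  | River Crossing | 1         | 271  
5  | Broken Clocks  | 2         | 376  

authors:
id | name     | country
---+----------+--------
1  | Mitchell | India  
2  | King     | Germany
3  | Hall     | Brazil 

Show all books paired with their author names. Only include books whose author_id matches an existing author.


INNER JOIN keeps only books rows whose author_id matches an id in authors. Walk through each book:
  - book 1 (The Glass Key): author_id=NULL, no match -> dropped
  - book 2 (Paper Boats): author_id=2 -> matches King
  - book 3 (The Iron Gate): author_id=1 -> matches Mitchell
  - book 4 (River Crossing): author_id=1 -> matches Mitchell
  - book 5 (Broken Clocks): author_id=2 -> matches King
So 1 of 5 rows is dropped.

SQL:
SELECT a.title, b.name AS author
FROM books a
INNER JOIN authors b ON a.author_id = b.id

Result:
title          | author  
---------------+---------
Paper Boats    | King    
The Iron Gate  | Mitchell
River Crossing | Mitchell
Broken Clocks  | King    


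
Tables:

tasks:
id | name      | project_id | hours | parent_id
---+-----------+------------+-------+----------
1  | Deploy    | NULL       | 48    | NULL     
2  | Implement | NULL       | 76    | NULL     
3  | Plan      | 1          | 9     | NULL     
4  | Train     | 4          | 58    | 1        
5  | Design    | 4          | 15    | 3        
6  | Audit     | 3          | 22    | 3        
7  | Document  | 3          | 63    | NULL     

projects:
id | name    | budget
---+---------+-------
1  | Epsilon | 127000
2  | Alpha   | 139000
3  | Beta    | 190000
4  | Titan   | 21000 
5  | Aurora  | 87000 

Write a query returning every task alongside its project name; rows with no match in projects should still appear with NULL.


LEFT JOIN keeps every row from tasks (the left table); where project_id has no match in projects, the project columns become NULL. Walk through each task:
  - task 1 (Deploy): project_id=NULL, no match -> kept with NULL
  - task 2 (Implement): project_id=NULL, no match -> kept with NULL
  - task 3 (Plan): project_id=1 -> matches Epsilon
  - task 4 (Train): project_id=4 -> matches Titan
  - task 5 (Design): project_id=4 -> matches Titan
  - task 6 (Audit): project_id=3 -> matches Beta
  - task 7 (Document): project_id=3 -> matches Beta
All 7 rows appear; 2 have NULL project.

SQL:
SELECT a.name, b.name AS project
FROM tasks a
LEFT JOIN projects b ON a.project_id = b.id

Result:
name      | project
----------+--------
Deploy    | NULL   
Implement | NULL   
Plan      | Epsilon
Train     | Titan  
Design    | Titan  
Audit     | Beta   
Document  | Beta   


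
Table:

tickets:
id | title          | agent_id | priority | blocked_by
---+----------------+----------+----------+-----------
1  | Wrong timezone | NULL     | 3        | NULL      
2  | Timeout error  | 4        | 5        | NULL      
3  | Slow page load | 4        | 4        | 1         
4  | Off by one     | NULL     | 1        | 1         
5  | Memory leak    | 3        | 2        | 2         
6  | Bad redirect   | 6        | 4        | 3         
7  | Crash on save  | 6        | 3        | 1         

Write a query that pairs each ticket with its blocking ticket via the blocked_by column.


This is a self-join: tickets is joined to a second copy of itself, matching each row's blocked_by to another row's id. Use LEFT JOIN so rows with blocked_by=NULL are kept.
  - ticket 1 (Wrong timezone): blocked_by=NULL -> NULL
  - ticket 2 (Timeout error): blocked_by=NULL -> NULL
  - ticket 3 (Slow page load): blocked_by=1 -> Wrong timezone
  - ticket 4 (Off by one): blocked_by=1 -> Wrong timezone
  - ticket 5 (Memory leak): blocked_by=2 -> Timeout error
  - ticket 6 (Bad redirect): blocked_by=3 -> Slow page load
  - ticket 7 (Crash on save): blocked_by=1 -> Wrong timezone

SQL:
SELECT a.title AS item, b.title AS blocked_by
FROM tickets a
LEFT JOIN tickets b ON a.blocked_by = b.id

Result:
item           | blocked_by    
---------------+---------------
Wrong timezone | NULL          
Timeout error  | NULL          
Slow page load | Wrong timezone
Off by one     | Wrong timezone
Memory leak    | Timeout error 
Bad redirect   | Slow page load
Crash on save  | Wrong timezone


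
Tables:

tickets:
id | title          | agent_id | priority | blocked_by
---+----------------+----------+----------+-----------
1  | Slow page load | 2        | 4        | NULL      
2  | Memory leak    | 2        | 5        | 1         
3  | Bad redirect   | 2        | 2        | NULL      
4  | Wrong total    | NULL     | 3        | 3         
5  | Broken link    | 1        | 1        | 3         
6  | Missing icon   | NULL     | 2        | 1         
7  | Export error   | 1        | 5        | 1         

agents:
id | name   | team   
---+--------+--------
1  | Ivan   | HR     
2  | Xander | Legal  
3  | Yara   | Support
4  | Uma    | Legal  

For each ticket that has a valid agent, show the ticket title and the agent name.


INNER JOIN keeps only tickets rows whose agent_id matches an id in agents. Walk through each ticket:
  - ticket 1 (Slow page load): agent_id=2 -> matches Xander
  - ticket 2 (Memory leak): agent_id=2 -> matches Xander
  - ticket 3 (Bad redirect): agent_id=2 -> matches Xander
  - ticket 4 (Wrong total): agent_id=NULL, no match -> dropped
  - ticket 5 (Broken link): agent_id=1 -> matches Ivan
  - ticket 6 (Missing icon): agent_id=NULL, no match -> dropped
  - ticket 7 (Export error): agent_id=1 -> matches Ivan
So 2 of 7 rows are dropped.

SQL:
SELECT a.title, b.name AS agent
FROM tickets a
INNER JOIN agents b ON a.agent_id = b.id

Result:
title          | agent 
---------------+-------
Slow page load | Xander
Memory leak    | Xander
Bad redirect   | Xander
Broken link    | Ivan  
Export error   | Ivan  


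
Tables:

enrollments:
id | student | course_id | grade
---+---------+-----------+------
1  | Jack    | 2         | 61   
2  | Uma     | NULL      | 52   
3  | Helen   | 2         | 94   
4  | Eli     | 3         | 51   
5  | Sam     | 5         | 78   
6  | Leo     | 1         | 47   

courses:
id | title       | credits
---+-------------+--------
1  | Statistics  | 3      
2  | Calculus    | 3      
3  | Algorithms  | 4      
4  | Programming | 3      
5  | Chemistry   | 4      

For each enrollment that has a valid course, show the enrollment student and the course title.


INNER JOIN keeps only enrollments rows whose course_id matches an id in courses. Walk through each enrollment:
  - enrollment 1 (Jack): course_id=2 -> matches Calculus
  - enrollment 2 (Uma): course_id=NULL, no match -> dropped
  - enrollment 3 (Helen): course_id=2 -> matches Calculus
  - enrollment 4 (Eli): course_id=3 -> matches Algorithms
  - enrollment 5 (Sam): course_id=5 -> matches Chemistry
  - enrollment 6 (Leo): course_id=1 -> matches Statistics
So 1 of 6 rows is dropped.

SQL:
SELECT a.student, b.title AS course
FROM enrollments a
INNER JOIN courses b ON a.course_id = b.id

Result:
student | course    
--------+-----------
Jack    | Calculus  
Helen   | Calculus  
Eli     | Algorithms
Sam     | Chemistry 
Leo     | Statistics


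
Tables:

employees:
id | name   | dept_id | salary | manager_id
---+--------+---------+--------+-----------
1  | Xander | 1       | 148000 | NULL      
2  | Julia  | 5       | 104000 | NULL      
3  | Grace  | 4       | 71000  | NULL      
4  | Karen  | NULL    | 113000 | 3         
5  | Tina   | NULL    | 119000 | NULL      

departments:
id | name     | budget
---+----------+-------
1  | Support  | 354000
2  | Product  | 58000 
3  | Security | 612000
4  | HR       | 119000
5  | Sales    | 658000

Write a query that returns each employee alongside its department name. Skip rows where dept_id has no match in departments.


INNER JOIN keeps only employees rows whose dept_id matches an id in departments. Walk through each employee:
  - employee 1 (Xander): dept_id=1 -> matches Support
  - employee 2 (Julia): dept_id=5 -> matches Sales
  - employee 3 (Grace): dept_id=4 -> matches HR
  - employee 4 (Karen): dept_id=NULL, no match -> dropped
  - employee 5 (Tina): dept_id=NULL, no match -> dropped
So 2 of 5 rows are dropped.

SQL:
SELECT a.name, b.name AS department
FROM employees a
INNER JOIN departments b ON a.dept_id = b.id

Result:
name   | department
-------+-----------
Xander | Support   
Julia  | Sales     
Grace  | HR        


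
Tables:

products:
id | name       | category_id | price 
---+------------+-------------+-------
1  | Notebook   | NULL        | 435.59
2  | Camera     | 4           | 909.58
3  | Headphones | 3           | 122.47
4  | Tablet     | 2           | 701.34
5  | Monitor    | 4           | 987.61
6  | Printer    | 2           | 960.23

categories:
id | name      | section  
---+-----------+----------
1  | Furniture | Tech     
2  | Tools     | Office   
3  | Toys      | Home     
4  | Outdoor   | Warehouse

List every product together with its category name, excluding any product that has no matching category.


INNER JOIN keeps only products rows whose category_id matches an id in categories. Walk through each product:
  - product 1 (Notebook): category_id=NULL, no match -> dropped
  - product 2 (Camera): category_id=4 -> matches Outdoor
  - product 3 (Headphones): category_id=3 -> matches Toys
  - product 4 (Tablet): category_id=2 -> matches Tools
  - product 5 (Monitor): category_id=4 -> matches Outdoor
  - product 6 (Printer): category_id=2 -> matches Tools
So 1 of 6 rows is dropped.

SQL:
SELECT a.name, b.name AS category
FROM products a
INNER JOIN categories b ON a.category_id = b.id

Result:
name       | category
-----------+---------
Camera     | Outdoor 
Headphones | Toys    
Tablet     | Tools   
Monitor    | Outdoor 
Printer    | Tools   


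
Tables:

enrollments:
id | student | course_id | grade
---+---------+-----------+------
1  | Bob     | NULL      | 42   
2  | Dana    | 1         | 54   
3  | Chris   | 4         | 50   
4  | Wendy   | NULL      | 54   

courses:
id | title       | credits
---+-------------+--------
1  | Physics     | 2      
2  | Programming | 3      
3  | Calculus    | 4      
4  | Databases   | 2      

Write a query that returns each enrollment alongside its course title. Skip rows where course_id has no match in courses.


INNER JOIN keeps only enrollments rows whose course_id matches an id in courses. Walk through each enrollment:
  - enrollment 1 (Bob): course_id=NULL, no match -> dropped
  - enrollment 2 (Dana): course_id=1 -> matches Physics
  - enrollment 3 (Chris): course_id=4 -> matches Databases
  - enrollment 4 (Wendy): course_id=NULL, no match -> dropped
So 2 of 4 rows are dropped.

SQL:
SELECT a.student, b.title AS course
FROM enrollments a
INNER JOIN courses b ON a.course_id = b.id

Result:
student | course   
--------+----------
Dana    | Physics  
Chris   | Databases


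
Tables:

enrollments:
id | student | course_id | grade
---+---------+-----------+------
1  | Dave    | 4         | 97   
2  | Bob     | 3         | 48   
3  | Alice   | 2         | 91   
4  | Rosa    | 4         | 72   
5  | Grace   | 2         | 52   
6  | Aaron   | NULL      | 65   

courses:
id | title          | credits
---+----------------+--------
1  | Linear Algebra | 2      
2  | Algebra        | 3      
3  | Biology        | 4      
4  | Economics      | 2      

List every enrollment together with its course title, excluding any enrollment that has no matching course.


INNER JOIN keeps only enrollments rows whose course_id matches an id in courses. Walk through each enrollment:
  - enrollment 1 (Dave): course_id=4 -> matches Economics
  - enrollment 2 (Bob): course_id=3 -> matches Biology
  - enrollment 3 (Alice): course_id=2 -> matches Algebra
  - enrollment 4 (Rosa): course_id=4 -> matches Economics
  - enrollment 5 (Grace): course_id=2 -> matches Algebra
  - enrollment 6 (Aaron): course_id=NULL, no match -> dropped
So 1 of 6 rows is dropped.

SQL:
SELECT a.student, b.title AS course
FROM enrollments a
INNER JOIN courses b ON a.course_id = b.id

Result:
student | course   
--------+----------
Dave    | Economics
Bob     | Biology  
Alice   | Algebra  
Rosa    | Economics
Grace   | Algebra  


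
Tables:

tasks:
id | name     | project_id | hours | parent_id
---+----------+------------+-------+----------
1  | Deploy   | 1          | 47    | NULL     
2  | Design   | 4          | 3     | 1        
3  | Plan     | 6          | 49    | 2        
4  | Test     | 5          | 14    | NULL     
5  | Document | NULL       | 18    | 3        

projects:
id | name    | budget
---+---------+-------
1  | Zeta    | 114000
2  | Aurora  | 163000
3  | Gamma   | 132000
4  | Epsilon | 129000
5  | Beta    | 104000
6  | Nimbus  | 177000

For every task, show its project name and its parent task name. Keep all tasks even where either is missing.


Two LEFT JOINs from the same base table tasks: one to projects via project_id, one to tasks itself via parent_id. Both are LEFT so every task is preserved.
Match against projects:
  - task 1 (Deploy): project_id=1 -> matches Zeta
  - task 2 (Design): project_id=4 -> matches Epsilon
  - task 3 (Plan): project_id=6 -> matches Nimbus
  - task 4 (Test): project_id=5 -> matches Beta
  - task 5 (Document): project_id=NULL, no match -> kept with NULL
Match against tasks (self):
  - task 1 (Deploy): parent_id=NULL -> NULL
  - task 2 (Design): parent_id=1 -> Deploy
  - task 3 (Plan): parent_id=2 -> Design
  - task 4 (Test): parent_id=NULL -> NULL
  - task 5 (Document): parent_id=3 -> Plan

SQL:
SELECT a.name, b.name AS project, c.name AS parent
FROM tasks a
LEFT JOIN projects b ON a.project_id = b.id
LEFT JOIN tasks c ON a.parent_id = c.id

Result:
name     | project | parent
---------+---------+-------
Deploy   | Zeta    | NULL  
Design   | Epsilon | Deploy
Plan     | Nimbus  | Design
Test     | Beta    | NULL  
Document | NULL    | Plan  


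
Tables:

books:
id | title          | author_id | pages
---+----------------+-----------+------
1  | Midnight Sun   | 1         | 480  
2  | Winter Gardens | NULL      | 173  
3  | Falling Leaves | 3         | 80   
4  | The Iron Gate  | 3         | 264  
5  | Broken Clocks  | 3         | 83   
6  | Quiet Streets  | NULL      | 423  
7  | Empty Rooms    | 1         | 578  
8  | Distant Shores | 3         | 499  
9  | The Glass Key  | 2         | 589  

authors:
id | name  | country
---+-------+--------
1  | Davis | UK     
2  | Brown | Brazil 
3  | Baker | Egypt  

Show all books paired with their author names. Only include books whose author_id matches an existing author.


INNER JOIN keeps only books rows whose author_id matches an id in authors. Walk through each book:
  - book 1 (Midnight Sun): author_id=1 -> matches Davis
  - book 2 (Winter Gardens): author_id=NULL, no match -> dropped
  - book 3 (Falling Leaves): author_id=3 -> matches Baker
  - book 4 (The Iron Gate): author_id=3 -> matches Baker
  - book 5 (Broken Clocks): author_id=3 -> matches Baker
  - book 6 (Quiet Streets): author_id=NULL, no match -> dropped
  - book 7 (Empty Rooms): author_id=1 -> matches Davis
  - book 8 (Distant Shores): author_id=3 -> matches Baker
  - book 9 (The Glass Key): author_id=2 -> matches Brown
So 2 of 9 rows are dropped.

SQL:
SELECT a.title, b.name AS author
FROM books a
INNER JOIN authors b ON a.author_id = b.id

Result:
title          | author
---------------+-------
Midnight Sun   | Davis 
Falling Leaves | Baker 
The Iron Gate  | Baker 
Broken Clocks  | Baker 
Empty Rooms    | Davis 
Distant Shores | Baker 
The Glass Key  | Brown 


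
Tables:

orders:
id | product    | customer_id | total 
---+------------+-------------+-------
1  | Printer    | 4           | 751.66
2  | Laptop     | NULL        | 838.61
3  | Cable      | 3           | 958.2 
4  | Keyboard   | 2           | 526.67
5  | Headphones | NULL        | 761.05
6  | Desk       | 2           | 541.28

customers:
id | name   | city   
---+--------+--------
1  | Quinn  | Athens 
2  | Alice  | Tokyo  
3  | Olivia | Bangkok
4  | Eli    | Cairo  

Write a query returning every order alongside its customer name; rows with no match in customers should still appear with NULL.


LEFT JOIN keeps every row from orders (the left table); where customer_id has no match in customers, the customer columns become NULL. Walk through each order:
  - order 1 (Printer): customer_id=4 -> matches Eli
  - order 2 (Laptop): customer_id=NULL, no match -> kept with NULL
  - order 3 (Cable): customer_id=3 -> matches Olivia
  - order 4 (Keyboard): customer_id=2 -> matches Alice
  - order 5 (Headphones): customer_id=NULL, no match -> kept with NULL
  - order 6 (Desk): customer_id=2 -> matches Alice
All 6 rows appear; 2 have NULL customer.

SQL:
SELECT a.product, b.name AS customer
FROM orders a
LEFT JOIN customers b ON a.customer_id = b.id

Result:
product    | customer
-----------+---------
Printer    | Eli     
Laptop     | NULL    
Cable      | Olivia  
Keyboard   | Alice   
Headphones | NULL    
Desk       | Alice   


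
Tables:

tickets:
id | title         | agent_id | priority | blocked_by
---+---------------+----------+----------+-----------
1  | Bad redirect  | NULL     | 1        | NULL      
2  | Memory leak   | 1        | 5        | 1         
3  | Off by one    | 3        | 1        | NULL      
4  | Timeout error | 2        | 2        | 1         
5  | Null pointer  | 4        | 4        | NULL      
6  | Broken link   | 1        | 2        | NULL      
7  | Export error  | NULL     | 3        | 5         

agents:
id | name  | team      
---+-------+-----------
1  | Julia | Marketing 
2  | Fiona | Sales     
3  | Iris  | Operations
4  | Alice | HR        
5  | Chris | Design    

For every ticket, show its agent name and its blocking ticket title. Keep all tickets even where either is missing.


Two LEFT JOINs from the same base table tickets: one to agents via agent_id, one to tickets itself via blocked_by. Both are LEFT so every ticket is preserved.
Match against agents:
  - ticket 1 (Bad redirect): agent_id=NULL, no match -> kept with NULL
  - ticket 2 (Memory leak): agent_id=1 -> matches Julia
  - ticket 3 (Off by one): agent_id=3 -> matches Iris
  - ticket 4 (Timeout error): agent_id=2 -> matches Fiona
  - ticket 5 (Null pointer): agent_id=4 -> matches Alice
  - ticket 6 (Broken link): agent_id=1 -> matches Julia
  - ticket 7 (Export error): agent_id=NULL, no match -> kept with NULL
Match against tickets (self):
  - ticket 1 (Bad redirect): blocked_by=NULL -> NULL
  - ticket 2 (Memory leak): blocked_by=1 -> Bad redirect
  - ticket 3 (Off by one): blocked_by=NULL -> NULL
  - ticket 4 (Timeout error): blocked_by=1 -> Bad redirect
  - ticket 5 (Null pointer): blocked_by=NULL -> NULL
  - ticket 6 (Broken link): blocked_by=NULL -> NULL
  - ticket 7 (Export error): blocked_by=5 -> Null pointer

SQL:
SELECT a.title, b.name AS agent, c.title AS blocked_by
FROM tickets a
LEFT JOIN agents b ON a.agent_id = b.id
LEFT JOIN tickets c ON a.blocked_by = c.id

Result:
title         | agent | blocked_by  
--------------+-------+-------------
Bad redirect  | NULL  | NULL        
Memory leak   | Julia | Bad redirect
Off by one    | Iris  | NULL        
Timeout error | Fiona | Bad redirect
Null pointer  | Alice | NULL        
Broken link   | Julia | NULL        
Export error  | NULL  | Null pointer


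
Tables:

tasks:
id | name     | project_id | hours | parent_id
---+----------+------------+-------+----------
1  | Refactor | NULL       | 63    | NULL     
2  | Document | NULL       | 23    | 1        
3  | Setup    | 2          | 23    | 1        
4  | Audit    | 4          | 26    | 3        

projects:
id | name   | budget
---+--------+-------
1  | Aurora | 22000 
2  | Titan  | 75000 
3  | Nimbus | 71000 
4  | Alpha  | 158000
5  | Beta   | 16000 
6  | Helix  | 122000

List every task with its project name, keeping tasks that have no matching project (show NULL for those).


LEFT JOIN keeps every row from tasks (the left table); where project_id has no match in projects, the project columns become NULL. Walk through each task:
  - task 1 (Refactor): project_id=NULL, no match -> kept with NULL
  - task 2 (Document): project_id=NULL, no match -> kept with NULL
  - task 3 (Setup): project_id=2 -> matches Titan
  - task 4 (Audit): project_id=4 -> matches Alpha
All 4 rows appear; 2 have NULL project.

SQL:
SELECT a.name, b.name AS project
FROM tasks a
LEFT JOIN projects b ON a.project_id = b.id

Result:
name     | project
---------+--------
Refactor | NULL   
Document | NULL   
Setup    | Titan  
Audit    | Alpha  


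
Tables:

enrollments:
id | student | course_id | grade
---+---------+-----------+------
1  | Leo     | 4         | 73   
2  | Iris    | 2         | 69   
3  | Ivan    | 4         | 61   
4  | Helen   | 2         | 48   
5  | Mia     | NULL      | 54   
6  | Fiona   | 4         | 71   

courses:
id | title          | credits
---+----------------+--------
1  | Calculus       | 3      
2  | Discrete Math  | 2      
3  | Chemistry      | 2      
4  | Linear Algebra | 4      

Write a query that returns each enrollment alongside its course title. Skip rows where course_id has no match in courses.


INNER JOIN keeps only enrollments rows whose course_id matches an id in courses. Walk through each enrollment:
  - enrollment 1 (Leo): course_id=4 -> matches Linear Algebra
  - enrollment 2 (Iris): course_id=2 -> matches Discrete Math
  - enrollment 3 (Ivan): course_id=4 -> matches Linear Algebra
  - enrollment 4 (Helen): course_id=2 -> matches Discrete Math
  - enrollment 5 (Mia): course_id=NULL, no match -> dropped
  - enrollment 6 (Fiona): course_id=4 -> matches Linear Algebra
So 1 of 6 rows is dropped.

SQL:
SELECT a.student, b.title AS course
FROM enrollments a
INNER JOIN courses b ON a.course_id = b.id

Result:
student | course        
--------+---------------
Leo     | Linear Algebra
Iris    | Discrete Math 
Ivan    | Linear Algebra
Helen   | Discrete Math 
Fiona   | Linear Algebra


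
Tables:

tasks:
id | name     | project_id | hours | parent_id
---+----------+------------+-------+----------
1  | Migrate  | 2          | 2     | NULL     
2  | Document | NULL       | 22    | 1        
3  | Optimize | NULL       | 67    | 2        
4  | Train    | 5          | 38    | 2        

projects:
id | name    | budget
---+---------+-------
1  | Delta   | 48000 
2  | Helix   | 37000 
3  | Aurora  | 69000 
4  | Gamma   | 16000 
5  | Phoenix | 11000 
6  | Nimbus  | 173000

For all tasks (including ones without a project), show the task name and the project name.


LEFT JOIN keeps every row from tasks (the left table); where project_id has no match in projects, the project columns become NULL. Walk through each task:
  - task 1 (Migrate): project_id=2 -> matches Helix
  - task 2 (Document): project_id=NULL, no match -> kept with NULL
  - task 3 (Optimize): project_id=NULL, no match -> kept with NULL
  - task 4 (Train): project_id=5 -> matches Phoenix
All 4 rows appear; 2 have NULL project.

SQL:
SELECT a.name, b.name AS project
FROM tasks a
LEFT JOIN projects b ON a.project_id = b.id

Result:
name     | project
---------+--------
Migrate  | Helix  
Document | NULL   
Optimize | NULL   
Train    | Phoenix


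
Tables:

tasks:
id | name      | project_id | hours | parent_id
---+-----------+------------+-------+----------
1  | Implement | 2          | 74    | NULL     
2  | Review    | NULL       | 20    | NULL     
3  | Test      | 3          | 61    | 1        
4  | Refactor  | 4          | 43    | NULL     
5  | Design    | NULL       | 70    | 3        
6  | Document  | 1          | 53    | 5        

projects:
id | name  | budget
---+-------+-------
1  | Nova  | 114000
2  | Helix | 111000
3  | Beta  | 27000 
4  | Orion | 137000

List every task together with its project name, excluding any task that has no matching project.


INNER JOIN keeps only tasks rows whose project_id matches an id in projects. Walk through each task:
  - task 1 (Implement): project_id=2 -> matches Helix
  - task 2 (Review): project_id=NULL, no match -> dropped
  - task 3 (Test): project_id=3 -> matches Beta
  - task 4 (Refactor): project_id=4 -> matches Orion
  - task 5 (Design): project_id=NULL, no match -> dropped
  - task 6 (Document): project_id=1 -> matches Nova
So 2 of 6 rows are dropped.

SQL:
SELECT a.name, b.name AS project
FROM tasks a
INNER JOIN projects b ON a.project_id = b.id

Result:
name      | project
----------+--------
Implement | Helix  
Test      | Beta   
Refactor  | Orion  
Document  | Nova   


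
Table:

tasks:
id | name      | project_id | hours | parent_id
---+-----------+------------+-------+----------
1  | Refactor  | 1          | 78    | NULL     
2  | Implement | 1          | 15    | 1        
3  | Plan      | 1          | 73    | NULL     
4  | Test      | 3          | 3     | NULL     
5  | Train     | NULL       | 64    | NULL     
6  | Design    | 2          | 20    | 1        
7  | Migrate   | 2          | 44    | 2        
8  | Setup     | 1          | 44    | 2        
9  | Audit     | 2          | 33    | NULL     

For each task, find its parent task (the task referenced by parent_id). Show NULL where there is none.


This is a self-join: tasks is joined to a second copy of itself, matching each row's parent_id to another row's id. Use LEFT JOIN so rows with parent_id=NULL are kept.
  - task 1 (Refactor): parent_id=NULL -> NULL
  - task 2 (Implement): parent_id=1 -> Refactor
  - task 3 (Plan): parent_id=NULL -> NULL
  - task 4 (Test): parent_id=NULL -> NULL
  - task 5 (Train): parent_id=NULL -> NULL
  - task 6 (Design): parent_id=1 -> Refactor
  - task 7 (Migrate): parent_id=2 -> Implement
  - task 8 (Setup): parent_id=2 -> Implement
  - task 9 (Audit): parent_id=NULL -> NULL

SQL:
SELECT a.name AS item, b.name AS parent
FROM tasks a
LEFT JOIN tasks b ON a.parent_id = b.id

Result:
item      | parent   
----------+----------
Refactor  | NULL     
Implement | Refactor 
Plan      | NULL     
Test      | NULL     
Train     | NULL     
Design    | Refactor 
Migrate   | Implement
Setup     | Implement
Audit     | NULL     


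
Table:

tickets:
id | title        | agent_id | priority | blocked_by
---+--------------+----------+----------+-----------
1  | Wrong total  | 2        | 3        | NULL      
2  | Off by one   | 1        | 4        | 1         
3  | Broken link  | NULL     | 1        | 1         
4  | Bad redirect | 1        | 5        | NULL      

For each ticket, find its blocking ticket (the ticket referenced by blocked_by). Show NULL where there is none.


This is a self-join: tickets is joined to a second copy of itself, matching each row's blocked_by to another row's id. Use LEFT JOIN so rows with blocked_by=NULL are kept.
  - ticket 1 (Wrong total): blocked_by=NULL -> NULL
  - ticket 2 (Off by one): blocked_by=1 -> Wrong total
  - ticket 3 (Broken link): blocked_by=1 -> Wrong total
  - ticket 4 (Bad redirect): blocked_by=NULL -> NULL

SQL:
SELECT a.title AS item, b.title AS blocked_by
FROM tickets a
LEFT JOIN tickets b ON a.blocked_by = b.id

Result:
item         | blocked_by 
-------------+------------
Wrong total  | NULL       
Off by one   | Wrong total
Broken link  | Wrong total
Bad redirect | NULL       


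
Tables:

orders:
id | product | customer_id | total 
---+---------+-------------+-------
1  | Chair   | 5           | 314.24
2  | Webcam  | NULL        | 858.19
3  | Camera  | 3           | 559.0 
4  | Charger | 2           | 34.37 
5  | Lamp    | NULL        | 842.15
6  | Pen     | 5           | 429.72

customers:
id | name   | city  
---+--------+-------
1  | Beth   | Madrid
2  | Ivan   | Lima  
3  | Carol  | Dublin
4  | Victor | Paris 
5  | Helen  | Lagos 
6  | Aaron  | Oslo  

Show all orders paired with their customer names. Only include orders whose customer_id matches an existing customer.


INNER JOIN keeps only orders rows whose customer_id matches an id in customers. Walk through each order:
  - order 1 (Chair): customer_id=5 -> matches Helen
  - order 2 (Webcam): customer_id=NULL, no match -> dropped
  - order 3 (Camera): customer_id=3 -> matches Carol
  - order 4 (Charger): customer_id=2 -> matches Ivan
  - order 5 (Lamp): customer_id=NULL, no match -> dropped
  - order 6 (Pen): customer_id=5 -> matches Helen
So 2 of 6 rows are dropped.

SQL:
SELECT a.product, b.name AS customer
FROM orders a
INNER JOIN customers b ON a.customer_id = b.id

Result:
product | customer
--------+---------
Chair   | Helen   
Camera  | Carol   
Charger | Ivan    
Pen     | Helen   


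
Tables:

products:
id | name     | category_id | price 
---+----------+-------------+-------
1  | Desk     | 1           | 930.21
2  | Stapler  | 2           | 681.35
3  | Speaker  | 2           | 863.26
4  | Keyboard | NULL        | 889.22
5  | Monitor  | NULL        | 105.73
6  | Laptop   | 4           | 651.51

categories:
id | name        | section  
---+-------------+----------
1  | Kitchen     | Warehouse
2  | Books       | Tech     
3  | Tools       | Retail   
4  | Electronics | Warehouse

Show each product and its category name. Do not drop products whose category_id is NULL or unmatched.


LEFT JOIN keeps every row from products (the left table); where category_id has no match in categories, the category columns become NULL. Walk through each product:
  - product 1 (Desk): category_id=1 -> matches Kitchen
  - product 2 (Stapler): category_id=2 -> matches Books
  - product 3 (Speaker): category_id=2 -> matches Books
  - product 4 (Keyboard): category_id=NULL, no match -> kept with NULL
  - product 5 (Monitor): category_id=NULL, no match -> kept with NULL
  - product 6 (Laptop): category_id=4 -> matches Electronics
All 6 rows appear; 2 have NULL category.

SQL:
SELECT a.name, b.name AS category
FROM products a
LEFT JOIN categories b ON a.category_id = b.id

Result:
name     | category   
---------+------------
Desk     | Kitchen    
Stapler  | Books      
Speaker  | Books      
Keyboard | NULL       
Monitor  | NULL       
Laptop   | Electronics


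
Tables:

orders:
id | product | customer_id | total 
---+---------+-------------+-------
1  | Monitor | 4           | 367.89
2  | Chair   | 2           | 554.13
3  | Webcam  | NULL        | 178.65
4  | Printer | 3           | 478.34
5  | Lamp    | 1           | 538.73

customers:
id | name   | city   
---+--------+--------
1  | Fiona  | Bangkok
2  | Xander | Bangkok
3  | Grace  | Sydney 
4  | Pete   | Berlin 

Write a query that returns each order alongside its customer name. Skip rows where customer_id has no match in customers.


INNER JOIN keeps only orders rows whose customer_id matches an id in customers. Walk through each order:
  - order 1 (Monitor): customer_id=4 -> matches Pete
  - order 2 (Chair): customer_id=2 -> matches Xander
  - order 3 (Webcam): customer_id=NULL, no match -> dropped
  - order 4 (Printer): customer_id=3 -> matches Grace
  - order 5 (Lamp): customer_id=1 -> matches Fiona
So 1 of 5 rows is dropped.

SQL:
SELECT a.product, b.name AS customer
FROM orders a
INNER JOIN customers b ON a.customer_id = b.id

Result:
product | customer
--------+---------
Monitor | Pete    
Chair   | Xander  
Printer | Grace   
Lamp    | Fiona   


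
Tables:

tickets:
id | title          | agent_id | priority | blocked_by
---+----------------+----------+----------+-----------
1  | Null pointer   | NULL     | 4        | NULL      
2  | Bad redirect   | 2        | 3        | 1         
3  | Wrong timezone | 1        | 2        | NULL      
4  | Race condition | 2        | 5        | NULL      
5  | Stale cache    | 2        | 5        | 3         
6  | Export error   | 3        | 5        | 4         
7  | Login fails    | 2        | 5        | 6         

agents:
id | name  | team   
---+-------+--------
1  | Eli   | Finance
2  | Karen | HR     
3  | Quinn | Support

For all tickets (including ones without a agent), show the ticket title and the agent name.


LEFT JOIN keeps every row from tickets (the left table); where agent_id has no match in agents, the agent columns become NULL. Walk through each ticket:
  - ticket 1 (Null pointer): agent_id=NULL, no match -> kept with NULL
  - ticket 2 (Bad redirect): agent_id=2 -> matches Karen
  - ticket 3 (Wrong timezone): agent_id=1 -> matches Eli
  - ticket 4 (Race condition): agent_id=2 -> matches Karen
  - ticket 5 (Stale cache): agent_id=2 -> matches Karen
  - ticket 6 (Export error): agent_id=3 -> matches Quinn
  - ticket 7 (Login fails): agent_id=2 -> matches Karen
All 7 rows appear; 1 has NULL agent.

SQL:
SELECT a.title, b.name AS agent
FROM tickets a
LEFT JOIN agents b ON a.agent_id = b.id

Result:
title          | agent
---------------+------
Null pointer   | NULL 
Bad redirect   | Karen
Wrong timezone | Eli  
Race condition | Karen
Stale cache    | Karen
Export error   | Quinn
Login fails    | Karen


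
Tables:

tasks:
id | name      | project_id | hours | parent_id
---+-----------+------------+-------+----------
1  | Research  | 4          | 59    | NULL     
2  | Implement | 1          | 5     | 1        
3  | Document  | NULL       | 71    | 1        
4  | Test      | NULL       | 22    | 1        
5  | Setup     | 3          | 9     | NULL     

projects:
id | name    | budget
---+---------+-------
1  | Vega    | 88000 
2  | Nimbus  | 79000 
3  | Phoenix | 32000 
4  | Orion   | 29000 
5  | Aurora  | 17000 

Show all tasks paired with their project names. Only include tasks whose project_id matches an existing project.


INNER JOIN keeps only tasks rows whose project_id matches an id in projects. Walk through each task:
  - task 1 (Research): project_id=4 -> matches Orion
  - task 2 (Implement): project_id=1 -> matches Vega
  - task 3 (Document): project_id=NULL, no match -> dropped
  - task 4 (Test): project_id=NULL, no match -> dropped
  - task 5 (Setup): project_id=3 -> matches Phoenix
So 2 of 5 rows are dropped.

SQL:
SELECT a.name, b.name AS project
FROM tasks a
INNER JOIN projects b ON a.project_id = b.id

Result:
name      | project
----------+--------
Research  | Orion  
Implement | Vega   
Setup     | Phoenix


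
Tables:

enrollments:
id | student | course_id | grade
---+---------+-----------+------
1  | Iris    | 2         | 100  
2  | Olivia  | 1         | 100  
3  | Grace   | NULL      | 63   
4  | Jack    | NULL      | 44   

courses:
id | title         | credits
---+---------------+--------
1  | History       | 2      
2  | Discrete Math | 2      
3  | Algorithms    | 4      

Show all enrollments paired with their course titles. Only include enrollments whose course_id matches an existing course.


INNER JOIN keeps only enrollments rows whose course_id matches an id in courses. Walk through each enrollment:
  - enrollment 1 (Iris): course_id=2 -> matches Discrete Math
  - enrollment 2 (Olivia): course_id=1 -> matches History
  - enrollment 3 (Grace): course_id=NULL, no match -> dropped
  - enrollment 4 (Jack): course_id=NULL, no match -> dropped
So 2 of 4 rows are dropped.

SQL:
SELECT a.student, b.title AS course
FROM enrollments a
INNER JOIN courses b ON a.course_id = b.id

Result:
student | course       
--------+--------------
Iris    | Discrete Math
Olivia  | History      


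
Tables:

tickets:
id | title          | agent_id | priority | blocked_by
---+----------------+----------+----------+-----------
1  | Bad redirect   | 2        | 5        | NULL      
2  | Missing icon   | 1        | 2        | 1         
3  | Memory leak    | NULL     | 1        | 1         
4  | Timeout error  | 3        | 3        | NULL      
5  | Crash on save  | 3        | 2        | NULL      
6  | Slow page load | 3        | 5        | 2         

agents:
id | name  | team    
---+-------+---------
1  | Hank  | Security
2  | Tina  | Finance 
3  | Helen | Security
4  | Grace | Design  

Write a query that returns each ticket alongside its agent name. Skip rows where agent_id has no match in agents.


INNER JOIN keeps only tickets rows whose agent_id matches an id in agents. Walk through each ticket:
  - ticket 1 (Bad redirect): agent_id=2 -> matches Tina
  - ticket 2 (Missing icon): agent_id=1 -> matches Hank
  - ticket 3 (Memory leak): agent_id=NULL, no match -> dropped
  - ticket 4 (Timeout error): agent_id=3 -> matches Helen
  - ticket 5 (Crash on save): agent_id=3 -> matches Helen
  - ticket 6 (Slow page load): agent_id=3 -> matches Helen
So 1 of 6 rows is dropped.

SQL:
SELECT a.title, b.name AS agent
FROM tickets a
INNER JOIN agents b ON a.agent_id = b.id

Result:
title          | agent
---------------+------
Bad redirect   | Tina 
Missing icon   | Hank 
Timeout error  | Helen
Crash on save  | Helen
Slow page load | Helen
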